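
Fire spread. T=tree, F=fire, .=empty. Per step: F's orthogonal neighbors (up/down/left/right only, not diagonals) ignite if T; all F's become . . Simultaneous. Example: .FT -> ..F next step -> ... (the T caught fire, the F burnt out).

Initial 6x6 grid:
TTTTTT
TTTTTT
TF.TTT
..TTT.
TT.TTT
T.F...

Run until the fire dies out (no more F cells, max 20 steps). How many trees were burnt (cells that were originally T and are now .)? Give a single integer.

Answer: 22

Derivation:
Step 1: +2 fires, +2 burnt (F count now 2)
Step 2: +3 fires, +2 burnt (F count now 3)
Step 3: +3 fires, +3 burnt (F count now 3)
Step 4: +3 fires, +3 burnt (F count now 3)
Step 5: +4 fires, +3 burnt (F count now 4)
Step 6: +5 fires, +4 burnt (F count now 5)
Step 7: +1 fires, +5 burnt (F count now 1)
Step 8: +1 fires, +1 burnt (F count now 1)
Step 9: +0 fires, +1 burnt (F count now 0)
Fire out after step 9
Initially T: 25, now '.': 33
Total burnt (originally-T cells now '.'): 22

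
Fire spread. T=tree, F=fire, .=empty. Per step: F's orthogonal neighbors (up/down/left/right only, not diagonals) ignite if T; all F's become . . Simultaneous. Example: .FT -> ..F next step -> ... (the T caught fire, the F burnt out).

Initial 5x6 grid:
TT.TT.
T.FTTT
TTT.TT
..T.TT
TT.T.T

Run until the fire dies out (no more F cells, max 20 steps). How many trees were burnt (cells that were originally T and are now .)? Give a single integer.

Step 1: +2 fires, +1 burnt (F count now 2)
Step 2: +4 fires, +2 burnt (F count now 4)
Step 3: +4 fires, +4 burnt (F count now 4)
Step 4: +3 fires, +4 burnt (F count now 3)
Step 5: +2 fires, +3 burnt (F count now 2)
Step 6: +2 fires, +2 burnt (F count now 2)
Step 7: +0 fires, +2 burnt (F count now 0)
Fire out after step 7
Initially T: 20, now '.': 27
Total burnt (originally-T cells now '.'): 17

Answer: 17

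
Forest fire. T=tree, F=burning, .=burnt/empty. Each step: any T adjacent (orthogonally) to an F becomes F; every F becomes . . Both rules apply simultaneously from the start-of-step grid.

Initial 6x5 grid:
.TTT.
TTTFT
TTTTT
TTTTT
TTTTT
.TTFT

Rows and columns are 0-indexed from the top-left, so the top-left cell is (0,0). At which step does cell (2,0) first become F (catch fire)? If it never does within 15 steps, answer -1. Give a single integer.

Step 1: cell (2,0)='T' (+7 fires, +2 burnt)
Step 2: cell (2,0)='T' (+8 fires, +7 burnt)
Step 3: cell (2,0)='T' (+6 fires, +8 burnt)
Step 4: cell (2,0)='F' (+3 fires, +6 burnt)
  -> target ignites at step 4
Step 5: cell (2,0)='.' (+1 fires, +3 burnt)
Step 6: cell (2,0)='.' (+0 fires, +1 burnt)
  fire out at step 6

4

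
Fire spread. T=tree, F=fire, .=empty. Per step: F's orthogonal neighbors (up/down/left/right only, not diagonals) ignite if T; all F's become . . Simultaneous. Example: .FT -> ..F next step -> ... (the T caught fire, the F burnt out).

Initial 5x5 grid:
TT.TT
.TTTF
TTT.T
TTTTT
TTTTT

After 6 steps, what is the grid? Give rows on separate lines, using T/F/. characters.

Step 1: 3 trees catch fire, 1 burn out
  TT.TF
  .TTF.
  TTT.F
  TTTTT
  TTTTT
Step 2: 3 trees catch fire, 3 burn out
  TT.F.
  .TF..
  TTT..
  TTTTF
  TTTTT
Step 3: 4 trees catch fire, 3 burn out
  TT...
  .F...
  TTF..
  TTTF.
  TTTTF
Step 4: 4 trees catch fire, 4 burn out
  TF...
  .....
  TF...
  TTF..
  TTTF.
Step 5: 4 trees catch fire, 4 burn out
  F....
  .....
  F....
  TF...
  TTF..
Step 6: 2 trees catch fire, 4 burn out
  .....
  .....
  .....
  F....
  TF...

.....
.....
.....
F....
TF...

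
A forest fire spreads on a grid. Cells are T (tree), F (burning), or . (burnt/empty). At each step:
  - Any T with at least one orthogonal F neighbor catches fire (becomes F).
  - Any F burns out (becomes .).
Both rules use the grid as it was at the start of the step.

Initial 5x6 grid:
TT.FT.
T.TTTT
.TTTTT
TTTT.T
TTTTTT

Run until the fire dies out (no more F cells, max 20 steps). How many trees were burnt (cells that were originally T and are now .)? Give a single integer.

Step 1: +2 fires, +1 burnt (F count now 2)
Step 2: +3 fires, +2 burnt (F count now 3)
Step 3: +4 fires, +3 burnt (F count now 4)
Step 4: +4 fires, +4 burnt (F count now 4)
Step 5: +4 fires, +4 burnt (F count now 4)
Step 6: +3 fires, +4 burnt (F count now 3)
Step 7: +1 fires, +3 burnt (F count now 1)
Step 8: +0 fires, +1 burnt (F count now 0)
Fire out after step 8
Initially T: 24, now '.': 27
Total burnt (originally-T cells now '.'): 21

Answer: 21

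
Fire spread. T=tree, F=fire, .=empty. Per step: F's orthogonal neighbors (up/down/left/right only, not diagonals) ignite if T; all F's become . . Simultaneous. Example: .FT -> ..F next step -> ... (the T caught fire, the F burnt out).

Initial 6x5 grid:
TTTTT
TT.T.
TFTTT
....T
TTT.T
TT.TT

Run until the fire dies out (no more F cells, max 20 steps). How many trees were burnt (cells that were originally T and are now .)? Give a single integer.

Step 1: +3 fires, +1 burnt (F count now 3)
Step 2: +3 fires, +3 burnt (F count now 3)
Step 3: +4 fires, +3 burnt (F count now 4)
Step 4: +2 fires, +4 burnt (F count now 2)
Step 5: +2 fires, +2 burnt (F count now 2)
Step 6: +1 fires, +2 burnt (F count now 1)
Step 7: +1 fires, +1 burnt (F count now 1)
Step 8: +0 fires, +1 burnt (F count now 0)
Fire out after step 8
Initially T: 21, now '.': 25
Total burnt (originally-T cells now '.'): 16

Answer: 16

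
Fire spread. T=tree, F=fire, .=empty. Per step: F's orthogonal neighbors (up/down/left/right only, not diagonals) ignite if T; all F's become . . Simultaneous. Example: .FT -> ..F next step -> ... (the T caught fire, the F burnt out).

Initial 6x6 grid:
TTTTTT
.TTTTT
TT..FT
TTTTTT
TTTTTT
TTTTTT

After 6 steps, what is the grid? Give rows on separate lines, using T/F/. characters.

Step 1: 3 trees catch fire, 1 burn out
  TTTTTT
  .TTTFT
  TT...F
  TTTTFT
  TTTTTT
  TTTTTT
Step 2: 6 trees catch fire, 3 burn out
  TTTTFT
  .TTF.F
  TT....
  TTTF.F
  TTTTFT
  TTTTTT
Step 3: 7 trees catch fire, 6 burn out
  TTTF.F
  .TF...
  TT....
  TTF...
  TTTF.F
  TTTTFT
Step 4: 6 trees catch fire, 7 burn out
  TTF...
  .F....
  TT....
  TF....
  TTF...
  TTTF.F
Step 5: 5 trees catch fire, 6 burn out
  TF....
  ......
  TF....
  F.....
  TF....
  TTF...
Step 6: 4 trees catch fire, 5 burn out
  F.....
  ......
  F.....
  ......
  F.....
  TF....

F.....
......
F.....
......
F.....
TF....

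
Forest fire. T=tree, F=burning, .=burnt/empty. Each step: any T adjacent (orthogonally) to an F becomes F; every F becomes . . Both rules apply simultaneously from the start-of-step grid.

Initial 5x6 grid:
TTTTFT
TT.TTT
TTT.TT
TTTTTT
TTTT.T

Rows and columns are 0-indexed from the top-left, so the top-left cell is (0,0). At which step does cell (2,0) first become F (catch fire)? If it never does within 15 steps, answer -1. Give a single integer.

Step 1: cell (2,0)='T' (+3 fires, +1 burnt)
Step 2: cell (2,0)='T' (+4 fires, +3 burnt)
Step 3: cell (2,0)='T' (+3 fires, +4 burnt)
Step 4: cell (2,0)='T' (+4 fires, +3 burnt)
Step 5: cell (2,0)='T' (+5 fires, +4 burnt)
Step 6: cell (2,0)='F' (+4 fires, +5 burnt)
  -> target ignites at step 6
Step 7: cell (2,0)='.' (+2 fires, +4 burnt)
Step 8: cell (2,0)='.' (+1 fires, +2 burnt)
Step 9: cell (2,0)='.' (+0 fires, +1 burnt)
  fire out at step 9

6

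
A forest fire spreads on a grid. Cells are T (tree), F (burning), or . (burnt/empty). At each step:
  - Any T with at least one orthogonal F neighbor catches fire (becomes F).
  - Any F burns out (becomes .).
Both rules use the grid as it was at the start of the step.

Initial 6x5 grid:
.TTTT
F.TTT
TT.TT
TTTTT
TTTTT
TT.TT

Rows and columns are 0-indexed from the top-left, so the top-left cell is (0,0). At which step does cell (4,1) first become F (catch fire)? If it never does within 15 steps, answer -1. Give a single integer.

Step 1: cell (4,1)='T' (+1 fires, +1 burnt)
Step 2: cell (4,1)='T' (+2 fires, +1 burnt)
Step 3: cell (4,1)='T' (+2 fires, +2 burnt)
Step 4: cell (4,1)='F' (+3 fires, +2 burnt)
  -> target ignites at step 4
Step 5: cell (4,1)='.' (+3 fires, +3 burnt)
Step 6: cell (4,1)='.' (+3 fires, +3 burnt)
Step 7: cell (4,1)='.' (+4 fires, +3 burnt)
Step 8: cell (4,1)='.' (+4 fires, +4 burnt)
Step 9: cell (4,1)='.' (+2 fires, +4 burnt)
Step 10: cell (4,1)='.' (+1 fires, +2 burnt)
Step 11: cell (4,1)='.' (+0 fires, +1 burnt)
  fire out at step 11

4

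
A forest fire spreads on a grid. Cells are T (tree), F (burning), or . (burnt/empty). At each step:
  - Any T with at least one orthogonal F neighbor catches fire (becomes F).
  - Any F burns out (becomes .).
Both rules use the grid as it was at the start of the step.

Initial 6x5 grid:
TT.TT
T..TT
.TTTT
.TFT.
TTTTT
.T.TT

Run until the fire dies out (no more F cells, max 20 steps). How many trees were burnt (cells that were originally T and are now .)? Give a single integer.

Step 1: +4 fires, +1 burnt (F count now 4)
Step 2: +4 fires, +4 burnt (F count now 4)
Step 3: +6 fires, +4 burnt (F count now 6)
Step 4: +3 fires, +6 burnt (F count now 3)
Step 5: +1 fires, +3 burnt (F count now 1)
Step 6: +0 fires, +1 burnt (F count now 0)
Fire out after step 6
Initially T: 21, now '.': 27
Total burnt (originally-T cells now '.'): 18

Answer: 18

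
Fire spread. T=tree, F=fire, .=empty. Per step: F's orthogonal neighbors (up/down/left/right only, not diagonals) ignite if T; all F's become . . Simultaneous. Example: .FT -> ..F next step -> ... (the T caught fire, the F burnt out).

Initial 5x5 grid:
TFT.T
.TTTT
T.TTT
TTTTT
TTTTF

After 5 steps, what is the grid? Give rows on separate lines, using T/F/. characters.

Step 1: 5 trees catch fire, 2 burn out
  F.F.T
  .FTTT
  T.TTT
  TTTTF
  TTTF.
Step 2: 4 trees catch fire, 5 burn out
  ....T
  ..FTT
  T.TTF
  TTTF.
  TTF..
Step 3: 6 trees catch fire, 4 burn out
  ....T
  ...FF
  T.FF.
  TTF..
  TF...
Step 4: 3 trees catch fire, 6 burn out
  ....F
  .....
  T....
  TF...
  F....
Step 5: 1 trees catch fire, 3 burn out
  .....
  .....
  T....
  F....
  .....

.....
.....
T....
F....
.....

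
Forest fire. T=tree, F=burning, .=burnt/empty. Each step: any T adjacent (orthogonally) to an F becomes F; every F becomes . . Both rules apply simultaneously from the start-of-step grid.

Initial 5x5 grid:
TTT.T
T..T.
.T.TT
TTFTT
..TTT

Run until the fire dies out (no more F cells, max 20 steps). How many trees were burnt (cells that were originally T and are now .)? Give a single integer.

Answer: 11

Derivation:
Step 1: +3 fires, +1 burnt (F count now 3)
Step 2: +5 fires, +3 burnt (F count now 5)
Step 3: +3 fires, +5 burnt (F count now 3)
Step 4: +0 fires, +3 burnt (F count now 0)
Fire out after step 4
Initially T: 16, now '.': 20
Total burnt (originally-T cells now '.'): 11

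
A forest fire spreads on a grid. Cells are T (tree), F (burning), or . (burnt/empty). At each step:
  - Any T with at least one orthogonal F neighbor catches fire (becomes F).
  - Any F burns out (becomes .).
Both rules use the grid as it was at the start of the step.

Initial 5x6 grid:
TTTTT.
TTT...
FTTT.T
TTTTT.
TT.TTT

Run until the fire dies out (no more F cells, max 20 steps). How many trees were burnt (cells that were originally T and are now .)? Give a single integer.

Step 1: +3 fires, +1 burnt (F count now 3)
Step 2: +5 fires, +3 burnt (F count now 5)
Step 3: +5 fires, +5 burnt (F count now 5)
Step 4: +2 fires, +5 burnt (F count now 2)
Step 5: +3 fires, +2 burnt (F count now 3)
Step 6: +2 fires, +3 burnt (F count now 2)
Step 7: +1 fires, +2 burnt (F count now 1)
Step 8: +0 fires, +1 burnt (F count now 0)
Fire out after step 8
Initially T: 22, now '.': 29
Total burnt (originally-T cells now '.'): 21

Answer: 21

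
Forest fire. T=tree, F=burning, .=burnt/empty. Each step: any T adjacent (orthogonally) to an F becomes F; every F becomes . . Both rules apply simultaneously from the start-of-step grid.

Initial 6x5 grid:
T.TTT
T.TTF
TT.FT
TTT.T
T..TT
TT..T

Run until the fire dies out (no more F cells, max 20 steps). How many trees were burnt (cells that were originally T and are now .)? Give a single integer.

Step 1: +3 fires, +2 burnt (F count now 3)
Step 2: +3 fires, +3 burnt (F count now 3)
Step 3: +2 fires, +3 burnt (F count now 2)
Step 4: +2 fires, +2 burnt (F count now 2)
Step 5: +0 fires, +2 burnt (F count now 0)
Fire out after step 5
Initially T: 20, now '.': 20
Total burnt (originally-T cells now '.'): 10

Answer: 10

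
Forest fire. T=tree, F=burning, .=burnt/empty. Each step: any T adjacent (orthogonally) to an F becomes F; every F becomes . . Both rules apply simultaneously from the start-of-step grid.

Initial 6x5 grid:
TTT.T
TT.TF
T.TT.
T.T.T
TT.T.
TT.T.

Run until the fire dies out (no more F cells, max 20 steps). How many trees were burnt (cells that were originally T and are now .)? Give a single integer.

Answer: 5

Derivation:
Step 1: +2 fires, +1 burnt (F count now 2)
Step 2: +1 fires, +2 burnt (F count now 1)
Step 3: +1 fires, +1 burnt (F count now 1)
Step 4: +1 fires, +1 burnt (F count now 1)
Step 5: +0 fires, +1 burnt (F count now 0)
Fire out after step 5
Initially T: 19, now '.': 16
Total burnt (originally-T cells now '.'): 5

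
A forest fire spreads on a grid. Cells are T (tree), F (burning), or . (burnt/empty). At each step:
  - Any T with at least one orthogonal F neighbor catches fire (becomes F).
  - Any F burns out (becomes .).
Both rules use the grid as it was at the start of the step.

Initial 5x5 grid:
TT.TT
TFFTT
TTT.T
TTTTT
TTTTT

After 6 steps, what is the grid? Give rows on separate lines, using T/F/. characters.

Step 1: 5 trees catch fire, 2 burn out
  TF.TT
  F..FT
  TFF.T
  TTTTT
  TTTTT
Step 2: 6 trees catch fire, 5 burn out
  F..FT
  ....F
  F...T
  TFFTT
  TTTTT
Step 3: 6 trees catch fire, 6 burn out
  ....F
  .....
  ....F
  F..FT
  TFFTT
Step 4: 3 trees catch fire, 6 burn out
  .....
  .....
  .....
  ....F
  F..FT
Step 5: 1 trees catch fire, 3 burn out
  .....
  .....
  .....
  .....
  ....F
Step 6: 0 trees catch fire, 1 burn out
  .....
  .....
  .....
  .....
  .....

.....
.....
.....
.....
.....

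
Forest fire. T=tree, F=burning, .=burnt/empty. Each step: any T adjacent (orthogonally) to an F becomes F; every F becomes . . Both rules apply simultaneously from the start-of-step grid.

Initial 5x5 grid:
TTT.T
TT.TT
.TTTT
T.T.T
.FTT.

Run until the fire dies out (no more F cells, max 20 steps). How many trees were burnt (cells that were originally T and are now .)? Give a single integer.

Answer: 16

Derivation:
Step 1: +1 fires, +1 burnt (F count now 1)
Step 2: +2 fires, +1 burnt (F count now 2)
Step 3: +1 fires, +2 burnt (F count now 1)
Step 4: +2 fires, +1 burnt (F count now 2)
Step 5: +3 fires, +2 burnt (F count now 3)
Step 6: +4 fires, +3 burnt (F count now 4)
Step 7: +3 fires, +4 burnt (F count now 3)
Step 8: +0 fires, +3 burnt (F count now 0)
Fire out after step 8
Initially T: 17, now '.': 24
Total burnt (originally-T cells now '.'): 16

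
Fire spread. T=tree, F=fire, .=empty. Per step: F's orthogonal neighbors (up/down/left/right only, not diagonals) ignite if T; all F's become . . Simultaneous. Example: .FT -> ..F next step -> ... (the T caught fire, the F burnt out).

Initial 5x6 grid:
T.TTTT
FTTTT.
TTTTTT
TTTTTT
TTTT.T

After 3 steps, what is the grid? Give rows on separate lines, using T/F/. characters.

Step 1: 3 trees catch fire, 1 burn out
  F.TTTT
  .FTTT.
  FTTTTT
  TTTTTT
  TTTT.T
Step 2: 3 trees catch fire, 3 burn out
  ..TTTT
  ..FTT.
  .FTTTT
  FTTTTT
  TTTT.T
Step 3: 5 trees catch fire, 3 burn out
  ..FTTT
  ...FT.
  ..FTTT
  .FTTTT
  FTTT.T

..FTTT
...FT.
..FTTT
.FTTTT
FTTT.T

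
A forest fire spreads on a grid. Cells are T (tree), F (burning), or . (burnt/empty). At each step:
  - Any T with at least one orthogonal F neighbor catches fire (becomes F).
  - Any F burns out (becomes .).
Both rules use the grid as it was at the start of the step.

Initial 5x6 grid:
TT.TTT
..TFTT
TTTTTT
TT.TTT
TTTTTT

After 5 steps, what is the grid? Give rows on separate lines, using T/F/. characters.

Step 1: 4 trees catch fire, 1 burn out
  TT.FTT
  ..F.FT
  TTTFTT
  TT.TTT
  TTTTTT
Step 2: 5 trees catch fire, 4 burn out
  TT..FT
  .....F
  TTF.FT
  TT.FTT
  TTTTTT
Step 3: 5 trees catch fire, 5 burn out
  TT...F
  ......
  TF...F
  TT..FT
  TTTFTT
Step 4: 5 trees catch fire, 5 burn out
  TT....
  ......
  F.....
  TF...F
  TTF.FT
Step 5: 3 trees catch fire, 5 burn out
  TT....
  ......
  ......
  F.....
  TF...F

TT....
......
......
F.....
TF...F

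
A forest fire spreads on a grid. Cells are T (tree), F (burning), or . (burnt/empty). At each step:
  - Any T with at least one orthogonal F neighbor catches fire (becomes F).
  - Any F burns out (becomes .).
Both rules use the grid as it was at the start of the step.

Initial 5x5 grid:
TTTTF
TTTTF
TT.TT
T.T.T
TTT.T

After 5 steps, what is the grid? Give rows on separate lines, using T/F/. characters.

Step 1: 3 trees catch fire, 2 burn out
  TTTF.
  TTTF.
  TT.TF
  T.T.T
  TTT.T
Step 2: 4 trees catch fire, 3 burn out
  TTF..
  TTF..
  TT.F.
  T.T.F
  TTT.T
Step 3: 3 trees catch fire, 4 burn out
  TF...
  TF...
  TT...
  T.T..
  TTT.F
Step 4: 3 trees catch fire, 3 burn out
  F....
  F....
  TF...
  T.T..
  TTT..
Step 5: 1 trees catch fire, 3 burn out
  .....
  .....
  F....
  T.T..
  TTT..

.....
.....
F....
T.T..
TTT..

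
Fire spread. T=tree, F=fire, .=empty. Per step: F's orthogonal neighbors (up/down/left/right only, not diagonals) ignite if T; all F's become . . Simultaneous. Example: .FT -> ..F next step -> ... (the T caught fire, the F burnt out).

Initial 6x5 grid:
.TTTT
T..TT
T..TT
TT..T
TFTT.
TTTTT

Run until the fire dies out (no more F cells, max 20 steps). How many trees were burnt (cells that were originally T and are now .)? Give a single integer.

Step 1: +4 fires, +1 burnt (F count now 4)
Step 2: +4 fires, +4 burnt (F count now 4)
Step 3: +2 fires, +4 burnt (F count now 2)
Step 4: +2 fires, +2 burnt (F count now 2)
Step 5: +0 fires, +2 burnt (F count now 0)
Fire out after step 5
Initially T: 21, now '.': 21
Total burnt (originally-T cells now '.'): 12

Answer: 12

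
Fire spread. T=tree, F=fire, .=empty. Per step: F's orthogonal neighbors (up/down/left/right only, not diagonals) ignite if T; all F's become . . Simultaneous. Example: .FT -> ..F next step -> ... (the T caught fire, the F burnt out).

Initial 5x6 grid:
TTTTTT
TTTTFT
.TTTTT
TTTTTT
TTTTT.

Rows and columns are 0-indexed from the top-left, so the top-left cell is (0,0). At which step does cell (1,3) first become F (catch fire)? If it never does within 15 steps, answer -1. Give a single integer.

Step 1: cell (1,3)='F' (+4 fires, +1 burnt)
  -> target ignites at step 1
Step 2: cell (1,3)='.' (+6 fires, +4 burnt)
Step 3: cell (1,3)='.' (+6 fires, +6 burnt)
Step 4: cell (1,3)='.' (+5 fires, +6 burnt)
Step 5: cell (1,3)='.' (+3 fires, +5 burnt)
Step 6: cell (1,3)='.' (+2 fires, +3 burnt)
Step 7: cell (1,3)='.' (+1 fires, +2 burnt)
Step 8: cell (1,3)='.' (+0 fires, +1 burnt)
  fire out at step 8

1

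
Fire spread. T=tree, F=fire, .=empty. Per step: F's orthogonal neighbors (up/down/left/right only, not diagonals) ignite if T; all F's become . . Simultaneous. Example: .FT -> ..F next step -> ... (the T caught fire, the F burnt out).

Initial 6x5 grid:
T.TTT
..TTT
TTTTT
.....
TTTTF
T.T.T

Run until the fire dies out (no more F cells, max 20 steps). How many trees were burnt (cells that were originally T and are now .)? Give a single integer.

Step 1: +2 fires, +1 burnt (F count now 2)
Step 2: +1 fires, +2 burnt (F count now 1)
Step 3: +2 fires, +1 burnt (F count now 2)
Step 4: +1 fires, +2 burnt (F count now 1)
Step 5: +1 fires, +1 burnt (F count now 1)
Step 6: +0 fires, +1 burnt (F count now 0)
Fire out after step 6
Initially T: 19, now '.': 18
Total burnt (originally-T cells now '.'): 7

Answer: 7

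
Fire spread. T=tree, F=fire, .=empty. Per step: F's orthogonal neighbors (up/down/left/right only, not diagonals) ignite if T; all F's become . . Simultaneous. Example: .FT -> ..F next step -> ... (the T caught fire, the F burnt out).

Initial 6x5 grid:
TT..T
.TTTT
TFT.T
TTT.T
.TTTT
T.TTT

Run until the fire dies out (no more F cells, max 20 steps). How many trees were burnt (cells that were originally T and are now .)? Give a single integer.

Step 1: +4 fires, +1 burnt (F count now 4)
Step 2: +5 fires, +4 burnt (F count now 5)
Step 3: +3 fires, +5 burnt (F count now 3)
Step 4: +3 fires, +3 burnt (F count now 3)
Step 5: +4 fires, +3 burnt (F count now 4)
Step 6: +2 fires, +4 burnt (F count now 2)
Step 7: +0 fires, +2 burnt (F count now 0)
Fire out after step 7
Initially T: 22, now '.': 29
Total burnt (originally-T cells now '.'): 21

Answer: 21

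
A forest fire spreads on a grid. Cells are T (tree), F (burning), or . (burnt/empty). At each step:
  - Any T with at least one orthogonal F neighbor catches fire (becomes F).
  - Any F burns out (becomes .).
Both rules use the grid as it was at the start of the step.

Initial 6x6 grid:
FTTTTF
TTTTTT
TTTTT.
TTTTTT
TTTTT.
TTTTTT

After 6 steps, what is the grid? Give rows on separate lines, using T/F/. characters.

Step 1: 4 trees catch fire, 2 burn out
  .FTTF.
  FTTTTF
  TTTTT.
  TTTTTT
  TTTTT.
  TTTTTT
Step 2: 5 trees catch fire, 4 burn out
  ..FF..
  .FTTF.
  FTTTT.
  TTTTTT
  TTTTT.
  TTTTTT
Step 3: 5 trees catch fire, 5 burn out
  ......
  ..FF..
  .FTTF.
  FTTTTT
  TTTTT.
  TTTTTT
Step 4: 5 trees catch fire, 5 burn out
  ......
  ......
  ..FF..
  .FTTFT
  FTTTT.
  TTTTTT
Step 5: 6 trees catch fire, 5 burn out
  ......
  ......
  ......
  ..FF.F
  .FTTF.
  FTTTTT
Step 6: 4 trees catch fire, 6 burn out
  ......
  ......
  ......
  ......
  ..FF..
  .FTTFT

......
......
......
......
..FF..
.FTTFT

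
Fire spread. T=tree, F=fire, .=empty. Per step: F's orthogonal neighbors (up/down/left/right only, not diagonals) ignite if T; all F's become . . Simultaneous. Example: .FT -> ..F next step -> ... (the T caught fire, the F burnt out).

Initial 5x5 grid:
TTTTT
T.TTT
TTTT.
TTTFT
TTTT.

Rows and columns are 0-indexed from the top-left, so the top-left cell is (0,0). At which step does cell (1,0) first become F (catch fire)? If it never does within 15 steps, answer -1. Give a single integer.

Step 1: cell (1,0)='T' (+4 fires, +1 burnt)
Step 2: cell (1,0)='T' (+4 fires, +4 burnt)
Step 3: cell (1,0)='T' (+6 fires, +4 burnt)
Step 4: cell (1,0)='T' (+4 fires, +6 burnt)
Step 5: cell (1,0)='F' (+2 fires, +4 burnt)
  -> target ignites at step 5
Step 6: cell (1,0)='.' (+1 fires, +2 burnt)
Step 7: cell (1,0)='.' (+0 fires, +1 burnt)
  fire out at step 7

5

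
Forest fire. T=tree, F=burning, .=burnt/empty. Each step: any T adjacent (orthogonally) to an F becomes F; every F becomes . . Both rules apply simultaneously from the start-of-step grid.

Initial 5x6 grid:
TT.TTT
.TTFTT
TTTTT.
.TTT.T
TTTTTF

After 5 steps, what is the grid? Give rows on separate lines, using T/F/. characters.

Step 1: 6 trees catch fire, 2 burn out
  TT.FTT
  .TF.FT
  TTTFT.
  .TTT.F
  TTTTF.
Step 2: 7 trees catch fire, 6 burn out
  TT..FT
  .F...F
  TTF.F.
  .TTF..
  TTTF..
Step 3: 5 trees catch fire, 7 burn out
  TF...F
  ......
  TF....
  .TF...
  TTF...
Step 4: 4 trees catch fire, 5 burn out
  F.....
  ......
  F.....
  .F....
  TF....
Step 5: 1 trees catch fire, 4 burn out
  ......
  ......
  ......
  ......
  F.....

......
......
......
......
F.....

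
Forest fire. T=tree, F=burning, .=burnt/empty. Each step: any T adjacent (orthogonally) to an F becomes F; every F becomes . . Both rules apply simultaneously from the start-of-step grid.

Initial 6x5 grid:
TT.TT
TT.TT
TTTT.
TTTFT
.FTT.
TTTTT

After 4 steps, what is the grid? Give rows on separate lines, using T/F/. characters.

Step 1: 7 trees catch fire, 2 burn out
  TT.TT
  TT.TT
  TTTF.
  TFF.F
  ..FF.
  TFTTT
Step 2: 7 trees catch fire, 7 burn out
  TT.TT
  TT.FT
  TFF..
  F....
  .....
  F.FFT
Step 3: 5 trees catch fire, 7 burn out
  TT.FT
  TF..F
  F....
  .....
  .....
  ....F
Step 4: 3 trees catch fire, 5 burn out
  TF..F
  F....
  .....
  .....
  .....
  .....

TF..F
F....
.....
.....
.....
.....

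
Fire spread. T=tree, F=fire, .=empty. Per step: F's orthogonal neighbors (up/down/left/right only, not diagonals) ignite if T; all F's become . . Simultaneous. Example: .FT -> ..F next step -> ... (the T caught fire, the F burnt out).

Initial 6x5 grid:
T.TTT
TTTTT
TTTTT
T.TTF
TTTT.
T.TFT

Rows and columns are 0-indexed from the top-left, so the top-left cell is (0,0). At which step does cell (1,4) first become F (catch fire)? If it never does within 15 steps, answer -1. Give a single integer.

Step 1: cell (1,4)='T' (+5 fires, +2 burnt)
Step 2: cell (1,4)='F' (+4 fires, +5 burnt)
  -> target ignites at step 2
Step 3: cell (1,4)='.' (+4 fires, +4 burnt)
Step 4: cell (1,4)='.' (+4 fires, +4 burnt)
Step 5: cell (1,4)='.' (+5 fires, +4 burnt)
Step 6: cell (1,4)='.' (+1 fires, +5 burnt)
Step 7: cell (1,4)='.' (+1 fires, +1 burnt)
Step 8: cell (1,4)='.' (+0 fires, +1 burnt)
  fire out at step 8

2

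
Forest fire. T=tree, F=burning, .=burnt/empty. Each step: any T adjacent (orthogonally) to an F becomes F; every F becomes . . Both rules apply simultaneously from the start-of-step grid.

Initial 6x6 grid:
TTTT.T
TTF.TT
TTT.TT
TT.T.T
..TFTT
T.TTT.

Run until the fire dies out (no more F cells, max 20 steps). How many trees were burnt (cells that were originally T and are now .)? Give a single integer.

Step 1: +7 fires, +2 burnt (F count now 7)
Step 2: +7 fires, +7 burnt (F count now 7)
Step 3: +4 fires, +7 burnt (F count now 4)
Step 4: +2 fires, +4 burnt (F count now 2)
Step 5: +2 fires, +2 burnt (F count now 2)
Step 6: +2 fires, +2 burnt (F count now 2)
Step 7: +0 fires, +2 burnt (F count now 0)
Fire out after step 7
Initially T: 25, now '.': 35
Total burnt (originally-T cells now '.'): 24

Answer: 24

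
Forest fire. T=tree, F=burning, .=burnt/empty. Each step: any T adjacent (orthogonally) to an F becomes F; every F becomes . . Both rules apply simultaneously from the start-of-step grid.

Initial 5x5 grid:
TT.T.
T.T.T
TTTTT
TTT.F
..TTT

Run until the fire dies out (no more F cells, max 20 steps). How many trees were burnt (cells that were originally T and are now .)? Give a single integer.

Answer: 16

Derivation:
Step 1: +2 fires, +1 burnt (F count now 2)
Step 2: +3 fires, +2 burnt (F count now 3)
Step 3: +2 fires, +3 burnt (F count now 2)
Step 4: +3 fires, +2 burnt (F count now 3)
Step 5: +2 fires, +3 burnt (F count now 2)
Step 6: +2 fires, +2 burnt (F count now 2)
Step 7: +1 fires, +2 burnt (F count now 1)
Step 8: +1 fires, +1 burnt (F count now 1)
Step 9: +0 fires, +1 burnt (F count now 0)
Fire out after step 9
Initially T: 17, now '.': 24
Total burnt (originally-T cells now '.'): 16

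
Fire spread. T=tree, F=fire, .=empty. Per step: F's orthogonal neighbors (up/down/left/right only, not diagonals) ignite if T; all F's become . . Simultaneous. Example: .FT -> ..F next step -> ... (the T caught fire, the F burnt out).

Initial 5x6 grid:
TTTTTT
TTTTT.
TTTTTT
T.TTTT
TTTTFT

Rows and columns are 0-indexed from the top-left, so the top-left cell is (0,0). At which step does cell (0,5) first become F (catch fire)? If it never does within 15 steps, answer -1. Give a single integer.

Step 1: cell (0,5)='T' (+3 fires, +1 burnt)
Step 2: cell (0,5)='T' (+4 fires, +3 burnt)
Step 3: cell (0,5)='T' (+5 fires, +4 burnt)
Step 4: cell (0,5)='T' (+4 fires, +5 burnt)
Step 5: cell (0,5)='F' (+5 fires, +4 burnt)
  -> target ignites at step 5
Step 6: cell (0,5)='.' (+3 fires, +5 burnt)
Step 7: cell (0,5)='.' (+2 fires, +3 burnt)
Step 8: cell (0,5)='.' (+1 fires, +2 burnt)
Step 9: cell (0,5)='.' (+0 fires, +1 burnt)
  fire out at step 9

5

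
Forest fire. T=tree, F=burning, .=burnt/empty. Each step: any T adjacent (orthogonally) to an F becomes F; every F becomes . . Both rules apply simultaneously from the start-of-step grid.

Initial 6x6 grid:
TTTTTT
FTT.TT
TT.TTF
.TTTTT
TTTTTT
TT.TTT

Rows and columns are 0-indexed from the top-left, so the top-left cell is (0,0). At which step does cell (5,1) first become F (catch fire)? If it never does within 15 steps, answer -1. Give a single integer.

Step 1: cell (5,1)='T' (+6 fires, +2 burnt)
Step 2: cell (5,1)='T' (+8 fires, +6 burnt)
Step 3: cell (5,1)='T' (+6 fires, +8 burnt)
Step 4: cell (5,1)='T' (+5 fires, +6 burnt)
Step 5: cell (5,1)='F' (+4 fires, +5 burnt)
  -> target ignites at step 5
Step 6: cell (5,1)='.' (+1 fires, +4 burnt)
Step 7: cell (5,1)='.' (+0 fires, +1 burnt)
  fire out at step 7

5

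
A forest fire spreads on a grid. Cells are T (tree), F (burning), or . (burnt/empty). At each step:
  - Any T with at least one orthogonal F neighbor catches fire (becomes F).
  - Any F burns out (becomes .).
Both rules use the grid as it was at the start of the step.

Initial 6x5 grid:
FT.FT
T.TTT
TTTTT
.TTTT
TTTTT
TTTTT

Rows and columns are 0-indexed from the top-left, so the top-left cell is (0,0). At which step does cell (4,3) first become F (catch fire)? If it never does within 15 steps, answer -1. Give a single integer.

Step 1: cell (4,3)='T' (+4 fires, +2 burnt)
Step 2: cell (4,3)='T' (+4 fires, +4 burnt)
Step 3: cell (4,3)='T' (+4 fires, +4 burnt)
Step 4: cell (4,3)='F' (+4 fires, +4 burnt)
  -> target ignites at step 4
Step 5: cell (4,3)='.' (+4 fires, +4 burnt)
Step 6: cell (4,3)='.' (+4 fires, +4 burnt)
Step 7: cell (4,3)='.' (+1 fires, +4 burnt)
Step 8: cell (4,3)='.' (+0 fires, +1 burnt)
  fire out at step 8

4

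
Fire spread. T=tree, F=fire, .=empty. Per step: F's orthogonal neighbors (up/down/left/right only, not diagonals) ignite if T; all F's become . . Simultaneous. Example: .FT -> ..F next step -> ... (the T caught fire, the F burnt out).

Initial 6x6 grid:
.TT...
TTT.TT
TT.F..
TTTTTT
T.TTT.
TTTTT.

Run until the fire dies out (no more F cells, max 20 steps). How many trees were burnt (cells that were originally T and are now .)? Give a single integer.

Step 1: +1 fires, +1 burnt (F count now 1)
Step 2: +3 fires, +1 burnt (F count now 3)
Step 3: +5 fires, +3 burnt (F count now 5)
Step 4: +4 fires, +5 burnt (F count now 4)
Step 5: +4 fires, +4 burnt (F count now 4)
Step 6: +4 fires, +4 burnt (F count now 4)
Step 7: +1 fires, +4 burnt (F count now 1)
Step 8: +0 fires, +1 burnt (F count now 0)
Fire out after step 8
Initially T: 24, now '.': 34
Total burnt (originally-T cells now '.'): 22

Answer: 22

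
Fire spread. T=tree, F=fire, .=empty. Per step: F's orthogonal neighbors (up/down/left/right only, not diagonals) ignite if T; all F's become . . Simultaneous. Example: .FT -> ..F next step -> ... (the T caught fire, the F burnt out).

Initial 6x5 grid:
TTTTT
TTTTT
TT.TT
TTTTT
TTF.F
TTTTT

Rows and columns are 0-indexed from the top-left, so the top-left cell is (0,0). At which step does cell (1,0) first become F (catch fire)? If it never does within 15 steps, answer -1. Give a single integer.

Step 1: cell (1,0)='T' (+5 fires, +2 burnt)
Step 2: cell (1,0)='T' (+6 fires, +5 burnt)
Step 3: cell (1,0)='T' (+5 fires, +6 burnt)
Step 4: cell (1,0)='T' (+4 fires, +5 burnt)
Step 5: cell (1,0)='F' (+4 fires, +4 burnt)
  -> target ignites at step 5
Step 6: cell (1,0)='.' (+2 fires, +4 burnt)
Step 7: cell (1,0)='.' (+0 fires, +2 burnt)
  fire out at step 7

5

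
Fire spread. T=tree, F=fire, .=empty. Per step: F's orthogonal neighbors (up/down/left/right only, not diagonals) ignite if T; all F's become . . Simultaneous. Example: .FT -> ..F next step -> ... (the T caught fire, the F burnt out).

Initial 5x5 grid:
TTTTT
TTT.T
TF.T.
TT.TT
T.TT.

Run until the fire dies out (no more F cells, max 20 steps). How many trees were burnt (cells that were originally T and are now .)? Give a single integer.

Answer: 13

Derivation:
Step 1: +3 fires, +1 burnt (F count now 3)
Step 2: +4 fires, +3 burnt (F count now 4)
Step 3: +3 fires, +4 burnt (F count now 3)
Step 4: +1 fires, +3 burnt (F count now 1)
Step 5: +1 fires, +1 burnt (F count now 1)
Step 6: +1 fires, +1 burnt (F count now 1)
Step 7: +0 fires, +1 burnt (F count now 0)
Fire out after step 7
Initially T: 18, now '.': 20
Total burnt (originally-T cells now '.'): 13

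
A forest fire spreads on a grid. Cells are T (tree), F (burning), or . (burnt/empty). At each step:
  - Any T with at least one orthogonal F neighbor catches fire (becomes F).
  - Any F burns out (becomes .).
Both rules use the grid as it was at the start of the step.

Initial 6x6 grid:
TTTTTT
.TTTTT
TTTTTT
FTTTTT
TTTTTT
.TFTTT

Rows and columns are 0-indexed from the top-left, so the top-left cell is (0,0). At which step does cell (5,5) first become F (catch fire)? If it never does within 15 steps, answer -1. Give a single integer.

Step 1: cell (5,5)='T' (+6 fires, +2 burnt)
Step 2: cell (5,5)='T' (+5 fires, +6 burnt)
Step 3: cell (5,5)='F' (+5 fires, +5 burnt)
  -> target ignites at step 3
Step 4: cell (5,5)='.' (+5 fires, +5 burnt)
Step 5: cell (5,5)='.' (+5 fires, +5 burnt)
Step 6: cell (5,5)='.' (+3 fires, +5 burnt)
Step 7: cell (5,5)='.' (+2 fires, +3 burnt)
Step 8: cell (5,5)='.' (+1 fires, +2 burnt)
Step 9: cell (5,5)='.' (+0 fires, +1 burnt)
  fire out at step 9

3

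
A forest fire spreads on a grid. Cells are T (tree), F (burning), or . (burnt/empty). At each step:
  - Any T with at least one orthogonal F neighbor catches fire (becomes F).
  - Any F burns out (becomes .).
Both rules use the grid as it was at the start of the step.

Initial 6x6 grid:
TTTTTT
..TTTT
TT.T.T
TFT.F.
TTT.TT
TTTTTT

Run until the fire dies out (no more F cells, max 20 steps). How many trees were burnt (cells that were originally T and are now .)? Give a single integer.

Step 1: +5 fires, +2 burnt (F count now 5)
Step 2: +6 fires, +5 burnt (F count now 6)
Step 3: +4 fires, +6 burnt (F count now 4)
Step 4: +0 fires, +4 burnt (F count now 0)
Fire out after step 4
Initially T: 27, now '.': 24
Total burnt (originally-T cells now '.'): 15

Answer: 15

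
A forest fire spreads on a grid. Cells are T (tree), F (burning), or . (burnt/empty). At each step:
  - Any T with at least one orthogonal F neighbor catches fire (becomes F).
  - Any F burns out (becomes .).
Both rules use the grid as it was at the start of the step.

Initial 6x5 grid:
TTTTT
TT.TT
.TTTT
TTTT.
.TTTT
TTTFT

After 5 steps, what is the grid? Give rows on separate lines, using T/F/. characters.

Step 1: 3 trees catch fire, 1 burn out
  TTTTT
  TT.TT
  .TTTT
  TTTT.
  .TTFT
  TTF.F
Step 2: 4 trees catch fire, 3 burn out
  TTTTT
  TT.TT
  .TTTT
  TTTF.
  .TF.F
  TF...
Step 3: 4 trees catch fire, 4 burn out
  TTTTT
  TT.TT
  .TTFT
  TTF..
  .F...
  F....
Step 4: 4 trees catch fire, 4 burn out
  TTTTT
  TT.FT
  .TF.F
  TF...
  .....
  .....
Step 5: 4 trees catch fire, 4 burn out
  TTTFT
  TT..F
  .F...
  F....
  .....
  .....

TTTFT
TT..F
.F...
F....
.....
.....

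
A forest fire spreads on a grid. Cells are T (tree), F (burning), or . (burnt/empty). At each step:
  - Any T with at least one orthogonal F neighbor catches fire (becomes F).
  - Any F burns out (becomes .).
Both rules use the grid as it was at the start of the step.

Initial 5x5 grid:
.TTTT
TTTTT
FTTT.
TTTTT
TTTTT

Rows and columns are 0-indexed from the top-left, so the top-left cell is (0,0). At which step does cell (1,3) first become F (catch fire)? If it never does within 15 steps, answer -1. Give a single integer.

Step 1: cell (1,3)='T' (+3 fires, +1 burnt)
Step 2: cell (1,3)='T' (+4 fires, +3 burnt)
Step 3: cell (1,3)='T' (+5 fires, +4 burnt)
Step 4: cell (1,3)='F' (+4 fires, +5 burnt)
  -> target ignites at step 4
Step 5: cell (1,3)='.' (+4 fires, +4 burnt)
Step 6: cell (1,3)='.' (+2 fires, +4 burnt)
Step 7: cell (1,3)='.' (+0 fires, +2 burnt)
  fire out at step 7

4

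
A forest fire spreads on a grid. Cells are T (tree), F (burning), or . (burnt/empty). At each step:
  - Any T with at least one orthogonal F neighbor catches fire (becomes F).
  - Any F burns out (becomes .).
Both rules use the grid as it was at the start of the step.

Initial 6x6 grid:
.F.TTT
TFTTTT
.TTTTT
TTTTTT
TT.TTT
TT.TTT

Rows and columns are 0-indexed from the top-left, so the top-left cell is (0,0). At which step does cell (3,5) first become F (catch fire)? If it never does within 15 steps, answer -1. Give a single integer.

Step 1: cell (3,5)='T' (+3 fires, +2 burnt)
Step 2: cell (3,5)='T' (+3 fires, +3 burnt)
Step 3: cell (3,5)='T' (+6 fires, +3 burnt)
Step 4: cell (3,5)='T' (+6 fires, +6 burnt)
Step 5: cell (3,5)='T' (+5 fires, +6 burnt)
Step 6: cell (3,5)='F' (+3 fires, +5 burnt)
  -> target ignites at step 6
Step 7: cell (3,5)='.' (+2 fires, +3 burnt)
Step 8: cell (3,5)='.' (+1 fires, +2 burnt)
Step 9: cell (3,5)='.' (+0 fires, +1 burnt)
  fire out at step 9

6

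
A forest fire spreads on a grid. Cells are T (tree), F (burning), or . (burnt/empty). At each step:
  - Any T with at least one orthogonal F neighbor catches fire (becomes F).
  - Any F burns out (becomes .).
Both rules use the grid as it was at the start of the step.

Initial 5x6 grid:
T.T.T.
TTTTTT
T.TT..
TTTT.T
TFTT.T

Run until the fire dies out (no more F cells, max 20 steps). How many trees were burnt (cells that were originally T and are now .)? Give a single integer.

Answer: 19

Derivation:
Step 1: +3 fires, +1 burnt (F count now 3)
Step 2: +3 fires, +3 burnt (F count now 3)
Step 3: +3 fires, +3 burnt (F count now 3)
Step 4: +3 fires, +3 burnt (F count now 3)
Step 5: +4 fires, +3 burnt (F count now 4)
Step 6: +1 fires, +4 burnt (F count now 1)
Step 7: +2 fires, +1 burnt (F count now 2)
Step 8: +0 fires, +2 burnt (F count now 0)
Fire out after step 8
Initially T: 21, now '.': 28
Total burnt (originally-T cells now '.'): 19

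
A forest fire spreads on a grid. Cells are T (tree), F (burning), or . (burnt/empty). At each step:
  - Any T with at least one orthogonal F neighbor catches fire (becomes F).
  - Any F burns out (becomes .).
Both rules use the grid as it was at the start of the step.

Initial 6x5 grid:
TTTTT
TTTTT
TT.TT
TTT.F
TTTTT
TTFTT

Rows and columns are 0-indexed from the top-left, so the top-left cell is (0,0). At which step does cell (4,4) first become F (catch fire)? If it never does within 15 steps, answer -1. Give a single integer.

Step 1: cell (4,4)='F' (+5 fires, +2 burnt)
  -> target ignites at step 1
Step 2: cell (4,4)='.' (+7 fires, +5 burnt)
Step 3: cell (4,4)='.' (+4 fires, +7 burnt)
Step 4: cell (4,4)='.' (+4 fires, +4 burnt)
Step 5: cell (4,4)='.' (+3 fires, +4 burnt)
Step 6: cell (4,4)='.' (+2 fires, +3 burnt)
Step 7: cell (4,4)='.' (+1 fires, +2 burnt)
Step 8: cell (4,4)='.' (+0 fires, +1 burnt)
  fire out at step 8

1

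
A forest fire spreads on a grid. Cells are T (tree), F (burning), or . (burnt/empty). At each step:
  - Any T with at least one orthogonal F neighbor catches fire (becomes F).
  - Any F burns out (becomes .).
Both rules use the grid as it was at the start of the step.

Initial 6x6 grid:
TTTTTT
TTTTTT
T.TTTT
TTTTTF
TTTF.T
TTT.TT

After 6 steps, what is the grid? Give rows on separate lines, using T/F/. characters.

Step 1: 5 trees catch fire, 2 burn out
  TTTTTT
  TTTTTT
  T.TTTF
  TTTFF.
  TTF..F
  TTT.TT
Step 2: 7 trees catch fire, 5 burn out
  TTTTTT
  TTTTTF
  T.TFF.
  TTF...
  TF....
  TTF.TF
Step 3: 8 trees catch fire, 7 burn out
  TTTTTF
  TTTFF.
  T.F...
  TF....
  F.....
  TF..F.
Step 4: 5 trees catch fire, 8 burn out
  TTTFF.
  TTF...
  T.....
  F.....
  ......
  F.....
Step 5: 3 trees catch fire, 5 burn out
  TTF...
  TF....
  F.....
  ......
  ......
  ......
Step 6: 2 trees catch fire, 3 burn out
  TF....
  F.....
  ......
  ......
  ......
  ......

TF....
F.....
......
......
......
......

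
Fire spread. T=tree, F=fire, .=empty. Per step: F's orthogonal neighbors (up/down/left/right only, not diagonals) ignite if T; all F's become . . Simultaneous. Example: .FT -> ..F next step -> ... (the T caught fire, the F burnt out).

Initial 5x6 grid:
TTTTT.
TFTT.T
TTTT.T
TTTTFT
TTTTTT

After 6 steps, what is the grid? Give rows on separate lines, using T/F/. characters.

Step 1: 7 trees catch fire, 2 burn out
  TFTTT.
  F.FT.T
  TFTT.T
  TTTF.F
  TTTTFT
Step 2: 11 trees catch fire, 7 burn out
  F.FTT.
  ...F.T
  F.FF.F
  TFF...
  TTTF.F
Step 3: 5 trees catch fire, 11 burn out
  ...FT.
  .....F
  ......
  F.....
  TFF...
Step 4: 2 trees catch fire, 5 burn out
  ....F.
  ......
  ......
  ......
  F.....
Step 5: 0 trees catch fire, 2 burn out
  ......
  ......
  ......
  ......
  ......
Step 6: 0 trees catch fire, 0 burn out
  ......
  ......
  ......
  ......
  ......

......
......
......
......
......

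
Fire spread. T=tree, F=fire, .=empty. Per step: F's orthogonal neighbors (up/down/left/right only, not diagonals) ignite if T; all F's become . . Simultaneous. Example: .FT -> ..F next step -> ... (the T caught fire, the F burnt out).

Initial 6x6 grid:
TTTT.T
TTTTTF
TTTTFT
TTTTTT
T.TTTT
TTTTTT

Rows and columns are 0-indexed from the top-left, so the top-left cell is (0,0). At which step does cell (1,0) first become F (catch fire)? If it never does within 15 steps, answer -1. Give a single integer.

Step 1: cell (1,0)='T' (+5 fires, +2 burnt)
Step 2: cell (1,0)='T' (+5 fires, +5 burnt)
Step 3: cell (1,0)='T' (+7 fires, +5 burnt)
Step 4: cell (1,0)='T' (+7 fires, +7 burnt)
Step 5: cell (1,0)='F' (+4 fires, +7 burnt)
  -> target ignites at step 5
Step 6: cell (1,0)='.' (+3 fires, +4 burnt)
Step 7: cell (1,0)='.' (+1 fires, +3 burnt)
Step 8: cell (1,0)='.' (+0 fires, +1 burnt)
  fire out at step 8

5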